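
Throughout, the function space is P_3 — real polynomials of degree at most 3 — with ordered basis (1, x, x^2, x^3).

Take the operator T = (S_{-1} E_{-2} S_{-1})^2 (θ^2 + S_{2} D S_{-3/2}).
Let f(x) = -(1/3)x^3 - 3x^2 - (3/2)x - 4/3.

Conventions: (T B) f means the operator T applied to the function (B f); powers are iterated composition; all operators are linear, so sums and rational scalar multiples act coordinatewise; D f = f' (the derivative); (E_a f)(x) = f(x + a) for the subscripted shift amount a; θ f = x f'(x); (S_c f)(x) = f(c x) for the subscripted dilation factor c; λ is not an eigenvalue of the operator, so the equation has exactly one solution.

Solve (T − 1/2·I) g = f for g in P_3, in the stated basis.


write g with unknown coordinates in the stated basis and equate coefficients in (T − 1/2·I) g = f
solving from the highest basis element down gives g = -(2/51)x^3 - (12/119)x^2 + (1635/119)x + 2899/51
check: T g = -(6/17)x^3 - (363/119)x^2 + (639/119)x + 921/34
so T g − 1/2·g = -(1/3)x^3 - 3x^2 - (3/2)x - 4/3 = f ✓

the result is g(x) = -(2/51)x^3 - (12/119)x^2 + (1635/119)x + 2899/51


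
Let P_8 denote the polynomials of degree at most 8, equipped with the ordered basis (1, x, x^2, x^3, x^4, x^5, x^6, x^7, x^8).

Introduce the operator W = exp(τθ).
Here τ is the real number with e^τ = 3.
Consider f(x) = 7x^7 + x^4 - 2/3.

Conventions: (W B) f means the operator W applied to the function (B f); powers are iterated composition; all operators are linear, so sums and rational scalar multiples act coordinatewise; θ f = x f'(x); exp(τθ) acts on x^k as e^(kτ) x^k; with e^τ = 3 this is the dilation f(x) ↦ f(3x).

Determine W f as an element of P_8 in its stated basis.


g(x) = 15309x^7 + 81x^4 - 2/3

exp(τθ) x^k = e^(kτ) x^k; with e^τ = 3 this sends x^k to 3^k x^k
x^4 ↦ 81 x^4
x^7 ↦ 2187 x^7
applying this coordinatewise to f: exp(τθ) f = 15309x^7 + 81x^4 - 2/3


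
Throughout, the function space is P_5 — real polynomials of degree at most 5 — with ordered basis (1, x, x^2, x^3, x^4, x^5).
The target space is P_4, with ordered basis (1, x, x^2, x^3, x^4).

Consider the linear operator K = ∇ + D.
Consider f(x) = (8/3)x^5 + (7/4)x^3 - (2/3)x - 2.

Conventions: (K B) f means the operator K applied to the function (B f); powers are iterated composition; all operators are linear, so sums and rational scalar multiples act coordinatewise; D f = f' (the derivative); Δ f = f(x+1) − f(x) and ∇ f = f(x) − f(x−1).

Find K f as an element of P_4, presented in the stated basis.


∇ f = (40/3)x^4 - (80/3)x^3 + (383/12)x^2 - (223/12)x + 15/4
D f = (40/3)x^4 + (21/4)x^2 - 2/3
(∇ + D) f = (80/3)x^4 - (80/3)x^3 + (223/6)x^2 - (223/12)x + 37/12

the result is g(x) = (80/3)x^4 - (80/3)x^3 + (223/6)x^2 - (223/12)x + 37/12


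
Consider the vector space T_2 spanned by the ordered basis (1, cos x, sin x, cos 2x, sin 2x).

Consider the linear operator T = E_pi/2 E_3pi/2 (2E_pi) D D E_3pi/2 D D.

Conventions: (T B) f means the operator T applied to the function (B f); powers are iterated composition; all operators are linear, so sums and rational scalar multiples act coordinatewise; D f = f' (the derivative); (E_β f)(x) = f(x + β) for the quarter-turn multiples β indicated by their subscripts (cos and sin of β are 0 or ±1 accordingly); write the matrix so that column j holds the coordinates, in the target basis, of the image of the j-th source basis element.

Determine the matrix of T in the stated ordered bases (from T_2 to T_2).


image of 1: 0
image of cos x: -2sin x
image of sin x: 2cos x
image of cos 2x: -32cos 2x
image of sin 2x: -32sin 2x
each image's coordinates form column j of the matrix

the matrix is [[0, 0, 0, 0, 0]; [0, 0, 2, 0, 0]; [0, -2, 0, 0, 0]; [0, 0, 0, -32, 0]; [0, 0, 0, 0, -32]] (rows listed top to bottom)


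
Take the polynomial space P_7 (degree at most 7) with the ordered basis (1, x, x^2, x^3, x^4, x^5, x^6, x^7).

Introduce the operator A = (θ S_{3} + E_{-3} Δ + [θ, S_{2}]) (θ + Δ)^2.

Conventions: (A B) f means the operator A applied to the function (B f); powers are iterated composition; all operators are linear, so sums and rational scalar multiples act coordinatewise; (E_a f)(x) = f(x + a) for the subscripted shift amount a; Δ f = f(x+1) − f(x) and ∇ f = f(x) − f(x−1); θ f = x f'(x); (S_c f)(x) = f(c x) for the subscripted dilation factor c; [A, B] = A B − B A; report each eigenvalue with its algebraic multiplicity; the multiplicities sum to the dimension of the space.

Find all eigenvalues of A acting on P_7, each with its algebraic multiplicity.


image of 1: 0
image of x: 3x + 1
image of x^2: 72x^2 + 26x - 14
image of x^3: 729x^3 + 297x^2 - 51x + 114
image of x^4: 5184x^4 + 2332x^3 + 468x^2 + 1024x - 704
image of x^5: 30375x^5 + 14705x^4 + 7030x^3 + 6040x^2 - 5645x + 3700
image of x^6: 157464x^6 + 80406x^5 + 55950x^4 + 35400x^3 - 21120x^2 + 34632x - 17442
image of x^7: 750141x^7 + 398377x^6 + 352611x^5 + 220010x^4 - 21175x^3 + 183666x^2 - 172711x + 76090
the matrix is upper triangular; its diagonal is (0, 3, 72, 729, 5184, 30375, 157464, 750141)
for a triangular matrix the eigenvalues are the diagonal entries, with algebraic multiplicity their repetition count

λ = 0 (multiplicity 1), λ = 3 (multiplicity 1), λ = 72 (multiplicity 1), λ = 729 (multiplicity 1), λ = 5184 (multiplicity 1), λ = 30375 (multiplicity 1), λ = 157464 (multiplicity 1), λ = 750141 (multiplicity 1)


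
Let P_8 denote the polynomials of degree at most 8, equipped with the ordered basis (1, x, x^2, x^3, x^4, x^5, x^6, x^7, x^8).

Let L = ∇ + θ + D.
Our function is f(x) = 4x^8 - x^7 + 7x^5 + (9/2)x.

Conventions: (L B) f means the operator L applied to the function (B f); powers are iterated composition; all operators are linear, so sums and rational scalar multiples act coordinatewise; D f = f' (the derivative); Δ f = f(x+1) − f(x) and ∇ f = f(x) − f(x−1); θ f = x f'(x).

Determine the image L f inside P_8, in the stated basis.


g(x) = 32x^8 + 57x^7 - 126x^6 + 280x^5 - 245x^4 + 189x^3 - 63x^2 + (17/2)x + 11

∇ f = 32x^7 - 119x^6 + 245x^5 - 280x^4 + 189x^3 - 63x^2 + 4x + 13/2
θ f = 32x^8 - 7x^7 + 35x^5 + (9/2)x
D f = 32x^7 - 7x^6 + 35x^4 + 9/2
(∇ + θ + D) f = 32x^8 + 57x^7 - 126x^6 + 280x^5 - 245x^4 + 189x^3 - 63x^2 + (17/2)x + 11


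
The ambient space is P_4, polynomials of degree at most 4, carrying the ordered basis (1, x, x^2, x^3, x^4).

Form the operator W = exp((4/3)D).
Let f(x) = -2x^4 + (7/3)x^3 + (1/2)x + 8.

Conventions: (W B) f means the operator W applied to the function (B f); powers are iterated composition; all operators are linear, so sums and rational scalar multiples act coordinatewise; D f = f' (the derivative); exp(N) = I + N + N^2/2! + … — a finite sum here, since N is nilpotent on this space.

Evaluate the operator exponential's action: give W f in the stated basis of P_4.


order-1 term: -(32/3)x^3 + (28/3)x^2 + 2/3
order-2 term: -(64/3)x^2 + (112/9)x
order-3 term: -(512/27)x + 448/81
order-4 term: -512/81
the series for exp((4/3)D) f terminates at order 4
exp((4/3)D) f = -2x^4 - (25/3)x^3 - 12x^2 - (325/54)x + 638/81

the image equals g(x) = -2x^4 - (25/3)x^3 - 12x^2 - (325/54)x + 638/81


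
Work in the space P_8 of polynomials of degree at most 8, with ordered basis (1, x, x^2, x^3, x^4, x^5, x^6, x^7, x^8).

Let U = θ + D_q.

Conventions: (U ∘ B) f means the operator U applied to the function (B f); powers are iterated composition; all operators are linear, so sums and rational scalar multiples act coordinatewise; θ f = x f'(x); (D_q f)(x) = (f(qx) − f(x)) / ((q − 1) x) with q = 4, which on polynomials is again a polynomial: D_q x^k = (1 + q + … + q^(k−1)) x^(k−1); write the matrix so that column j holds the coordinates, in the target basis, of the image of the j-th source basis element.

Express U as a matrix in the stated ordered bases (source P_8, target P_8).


the matrix is [[0, 1, 0, 0, 0, 0, 0, 0, 0]; [0, 1, 5, 0, 0, 0, 0, 0, 0]; [0, 0, 2, 21, 0, 0, 0, 0, 0]; [0, 0, 0, 3, 85, 0, 0, 0, 0]; [0, 0, 0, 0, 4, 341, 0, 0, 0]; [0, 0, 0, 0, 0, 5, 1365, 0, 0]; [0, 0, 0, 0, 0, 0, 6, 5461, 0]; [0, 0, 0, 0, 0, 0, 0, 7, 21845]; [0, 0, 0, 0, 0, 0, 0, 0, 8]] (rows listed top to bottom)

image of 1: 0
image of x: x + 1
image of x^2: 2x^2 + 5x
image of x^3: 3x^3 + 21x^2
image of x^4: 4x^4 + 85x^3
image of x^5: 5x^5 + 341x^4
image of x^6: 6x^6 + 1365x^5
image of x^7: 7x^7 + 5461x^6
image of x^8: 8x^8 + 21845x^7
each image's coordinates form column j of the matrix


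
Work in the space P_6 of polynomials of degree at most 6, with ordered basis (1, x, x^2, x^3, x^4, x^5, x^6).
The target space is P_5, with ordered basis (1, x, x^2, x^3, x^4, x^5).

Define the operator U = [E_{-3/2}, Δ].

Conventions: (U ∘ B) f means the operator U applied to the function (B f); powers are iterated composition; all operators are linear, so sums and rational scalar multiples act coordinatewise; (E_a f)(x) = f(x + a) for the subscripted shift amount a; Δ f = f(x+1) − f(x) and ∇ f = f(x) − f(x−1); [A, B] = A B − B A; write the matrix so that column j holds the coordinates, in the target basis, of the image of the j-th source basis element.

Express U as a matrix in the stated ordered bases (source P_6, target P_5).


image of 1: 0
image of x: 0
image of x^2: 0
image of x^3: 0
image of x^4: 0
image of x^5: 0
image of x^6: 0
each image's coordinates form column j of the matrix

the matrix is [[0, 0, 0, 0, 0, 0, 0]; [0, 0, 0, 0, 0, 0, 0]; [0, 0, 0, 0, 0, 0, 0]; [0, 0, 0, 0, 0, 0, 0]; [0, 0, 0, 0, 0, 0, 0]; [0, 0, 0, 0, 0, 0, 0]] (rows listed top to bottom)


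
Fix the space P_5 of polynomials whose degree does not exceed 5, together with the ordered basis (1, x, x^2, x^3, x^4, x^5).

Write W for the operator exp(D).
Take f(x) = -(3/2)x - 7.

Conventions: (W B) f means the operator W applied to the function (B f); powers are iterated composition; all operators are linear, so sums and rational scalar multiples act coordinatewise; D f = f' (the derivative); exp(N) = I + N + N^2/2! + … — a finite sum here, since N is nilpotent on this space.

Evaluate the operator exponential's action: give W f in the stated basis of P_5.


order-1 term: -3/2
the series for exp(D) f terminates at order 1
exp(D) f = -(3/2)x - 17/2

the result is g(x) = -(3/2)x - 17/2


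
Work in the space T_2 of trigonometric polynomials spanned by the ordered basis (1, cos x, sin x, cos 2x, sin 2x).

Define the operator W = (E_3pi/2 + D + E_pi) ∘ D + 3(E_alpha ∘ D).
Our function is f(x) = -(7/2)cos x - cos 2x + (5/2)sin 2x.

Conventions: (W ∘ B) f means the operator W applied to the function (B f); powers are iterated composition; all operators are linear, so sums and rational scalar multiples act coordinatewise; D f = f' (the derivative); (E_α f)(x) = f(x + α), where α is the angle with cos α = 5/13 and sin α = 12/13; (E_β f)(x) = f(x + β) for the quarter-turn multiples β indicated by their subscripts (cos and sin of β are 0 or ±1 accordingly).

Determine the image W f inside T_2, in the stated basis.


g(x) = (126/13)cos x + (7/13)sin x - (389/169)cos 2x - (4204/169)sin 2x

D f = (7/2)sin x + 5cos 2x + 2sin 2x
E_3pi/2 D f = -(7/2)cos x - 5cos 2x - 2sin 2x
D D f = (7/2)cos x + 4cos 2x - 10sin 2x
E_pi D f = -(7/2)sin x + 5cos 2x + 2sin 2x
(E_3pi/2 + D + E_pi) D f = -(7/2)sin x + 4cos 2x - 10sin 2x
D f = (7/2)sin x + 5cos 2x + 2sin 2x
E_alpha D f = (42/13)cos x + (35/26)sin x - (355/169)cos 2x - (838/169)sin 2x
(3(E_alpha ∘ D)) f = (126/13)cos x + (105/26)sin x - (1065/169)cos 2x - (2514/169)sin 2x
((E_3pi/2 + D + E_pi) ∘ D + 3(E_alpha ∘ D)) f = (126/13)cos x + (7/13)sin x - (389/169)cos 2x - (4204/169)sin 2x


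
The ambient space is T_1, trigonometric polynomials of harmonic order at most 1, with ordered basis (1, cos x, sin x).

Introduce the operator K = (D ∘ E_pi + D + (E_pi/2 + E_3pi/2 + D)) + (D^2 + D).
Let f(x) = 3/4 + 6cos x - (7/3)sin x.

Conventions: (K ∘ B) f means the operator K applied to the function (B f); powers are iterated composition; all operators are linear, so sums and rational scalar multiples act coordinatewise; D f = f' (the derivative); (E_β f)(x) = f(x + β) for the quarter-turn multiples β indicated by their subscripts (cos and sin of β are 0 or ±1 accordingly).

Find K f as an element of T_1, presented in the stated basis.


the image equals g(x) = 3/2 - (32/3)cos x - (29/3)sin x

E_pi f = 3/4 - 6cos x + (7/3)sin x
D E_pi f = (7/3)cos x + 6sin x
D f = -(7/3)cos x - 6sin x
E_pi/2 f = 3/4 - (7/3)cos x - 6sin x
E_3pi/2 f = 3/4 + (7/3)cos x + 6sin x
D f = -(7/3)cos x - 6sin x
(E_pi/2 + E_3pi/2 + D) f = 3/2 - (7/3)cos x - 6sin x
(D ∘ E_pi + D + (E_pi/2 + E_3pi/2 + D)) f = 3/2 - (7/3)cos x - 6sin x
D f = -(7/3)cos x - 6sin x
D D f = -6cos x + (7/3)sin x
D f = -(7/3)cos x - 6sin x
(D^2 + D) f = -(25/3)cos x - (11/3)sin x
((D ∘ E_pi + D + (E_pi/2 + E_3pi/2 + D)) + (D^2 + D)) f = 3/2 - (32/3)cos x - (29/3)sin x


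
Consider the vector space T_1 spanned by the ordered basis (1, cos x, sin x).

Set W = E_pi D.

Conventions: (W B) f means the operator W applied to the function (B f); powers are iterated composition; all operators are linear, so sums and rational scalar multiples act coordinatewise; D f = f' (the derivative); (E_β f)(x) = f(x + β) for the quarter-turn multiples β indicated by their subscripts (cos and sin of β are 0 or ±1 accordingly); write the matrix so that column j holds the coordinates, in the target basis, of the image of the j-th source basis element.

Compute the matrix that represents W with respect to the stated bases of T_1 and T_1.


image of 1: 0
image of cos x: sin x
image of sin x: -cos x
each image's coordinates form column j of the matrix

the matrix is [[0, 0, 0]; [0, 0, -1]; [0, 1, 0]] (rows listed top to bottom)


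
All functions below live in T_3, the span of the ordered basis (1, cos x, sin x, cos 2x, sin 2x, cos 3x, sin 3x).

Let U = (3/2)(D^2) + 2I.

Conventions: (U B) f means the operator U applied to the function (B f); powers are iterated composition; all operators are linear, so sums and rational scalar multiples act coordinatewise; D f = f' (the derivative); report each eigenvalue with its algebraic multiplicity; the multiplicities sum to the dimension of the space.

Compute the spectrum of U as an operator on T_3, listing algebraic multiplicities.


λ = -23/2 (multiplicity 2), λ = -4 (multiplicity 2), λ = 1/2 (multiplicity 2), λ = 2 (multiplicity 1)

image of 1: 2
image of cos x: (1/2)cos x
image of sin x: (1/2)sin x
image of cos 2x: -4cos 2x
image of sin 2x: -4sin 2x
image of cos 3x: -(23/2)cos 3x
image of sin 3x: -(23/2)sin 3x
the matrix is diagonal; its diagonal is (2, 1/2, 1/2, -4, -4, -23/2, -23/2)
for a triangular matrix the eigenvalues are the diagonal entries, with algebraic multiplicity their repetition count


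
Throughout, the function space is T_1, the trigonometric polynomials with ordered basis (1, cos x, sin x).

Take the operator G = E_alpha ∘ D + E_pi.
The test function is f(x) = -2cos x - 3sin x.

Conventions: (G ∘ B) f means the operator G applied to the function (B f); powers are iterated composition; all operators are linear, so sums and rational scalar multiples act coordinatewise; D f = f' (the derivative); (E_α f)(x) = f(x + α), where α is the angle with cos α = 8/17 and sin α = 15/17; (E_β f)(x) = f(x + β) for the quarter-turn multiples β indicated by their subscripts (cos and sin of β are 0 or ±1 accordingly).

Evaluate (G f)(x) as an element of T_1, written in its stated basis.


D f = -3cos x + 2sin x
E_alpha D f = (6/17)cos x + (61/17)sin x
E_pi f = 2cos x + 3sin x
(E_alpha ∘ D + E_pi) f = (40/17)cos x + (112/17)sin x

the image equals g(x) = (40/17)cos x + (112/17)sin x


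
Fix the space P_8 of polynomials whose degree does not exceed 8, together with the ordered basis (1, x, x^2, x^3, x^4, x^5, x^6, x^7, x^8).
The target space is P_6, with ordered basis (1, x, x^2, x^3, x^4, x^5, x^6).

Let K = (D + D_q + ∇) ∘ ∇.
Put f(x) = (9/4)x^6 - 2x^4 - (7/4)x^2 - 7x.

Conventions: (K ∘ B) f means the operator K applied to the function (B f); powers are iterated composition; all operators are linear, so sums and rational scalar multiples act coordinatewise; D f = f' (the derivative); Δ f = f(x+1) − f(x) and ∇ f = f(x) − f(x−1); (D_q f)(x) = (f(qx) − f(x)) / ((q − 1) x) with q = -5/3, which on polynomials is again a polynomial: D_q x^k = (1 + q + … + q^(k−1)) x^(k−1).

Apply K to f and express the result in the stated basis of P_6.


∇ f = (27/2)x^5 - (135/4)x^4 + 37x^3 - (87/4)x^2 + 2x - 11/2
D ∇ f = (135/2)x^4 - 135x^3 + 111x^2 - (87/2)x + 2
D_q ∇ f = (421/6)x^4 + 85x^3 + (703/9)x^2 + (29/2)x + 2
∇ ∇ f = (135/2)x^4 - 270x^3 + (897/2)x^2 - 357x + 108
(D + D_q + ∇) ∇ f = (1231/6)x^4 - 320x^3 + (11477/18)x^2 - 386x + 112

g(x) = (1231/6)x^4 - 320x^3 + (11477/18)x^2 - 386x + 112


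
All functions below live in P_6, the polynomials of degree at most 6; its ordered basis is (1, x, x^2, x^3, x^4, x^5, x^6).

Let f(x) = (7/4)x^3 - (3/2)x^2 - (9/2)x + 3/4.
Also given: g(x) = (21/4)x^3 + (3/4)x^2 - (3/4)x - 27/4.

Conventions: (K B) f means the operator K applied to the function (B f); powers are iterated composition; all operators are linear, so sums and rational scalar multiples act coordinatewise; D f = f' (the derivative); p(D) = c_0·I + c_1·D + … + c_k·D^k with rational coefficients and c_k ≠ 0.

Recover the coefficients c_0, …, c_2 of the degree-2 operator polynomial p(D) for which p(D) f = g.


c_0 = 3, c_1 = 1, c_2 = 3/2

D^0 f = (7/4)x^3 - (3/2)x^2 - (9/2)x + 3/4
D^1 f = (21/4)x^2 - 3x - 9/2
D^2 f = (21/2)x - 3
matching coefficients of g against c_0 f + c_1 Df + … from the top degree down determines the c_i
solution: c_0 = 3, c_1 = 1, c_2 = 3/2


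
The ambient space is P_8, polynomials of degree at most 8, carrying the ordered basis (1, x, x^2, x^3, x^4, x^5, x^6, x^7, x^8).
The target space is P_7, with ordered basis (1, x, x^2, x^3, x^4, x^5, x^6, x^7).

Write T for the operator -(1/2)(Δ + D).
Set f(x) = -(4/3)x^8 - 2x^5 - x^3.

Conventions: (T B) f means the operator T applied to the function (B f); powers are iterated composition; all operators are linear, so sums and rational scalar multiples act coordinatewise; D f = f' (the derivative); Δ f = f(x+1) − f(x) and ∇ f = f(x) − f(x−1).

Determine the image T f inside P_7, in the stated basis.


the result is g(x) = (32/3)x^7 + (56/3)x^6 + (112/3)x^5 + (170/3)x^4 + (142/3)x^3 + (95/3)x^2 + (71/6)x + 13/6

Δ f = -(32/3)x^7 - (112/3)x^6 - (224/3)x^5 - (310/3)x^4 - (284/3)x^3 - (181/3)x^2 - (71/3)x - 13/3
D f = -(32/3)x^7 - 10x^4 - 3x^2
(Δ + D) f = -(64/3)x^7 - (112/3)x^6 - (224/3)x^5 - (340/3)x^4 - (284/3)x^3 - (190/3)x^2 - (71/3)x - 13/3
(-(1/2)(Δ + D)) f = (32/3)x^7 + (56/3)x^6 + (112/3)x^5 + (170/3)x^4 + (142/3)x^3 + (95/3)x^2 + (71/6)x + 13/6


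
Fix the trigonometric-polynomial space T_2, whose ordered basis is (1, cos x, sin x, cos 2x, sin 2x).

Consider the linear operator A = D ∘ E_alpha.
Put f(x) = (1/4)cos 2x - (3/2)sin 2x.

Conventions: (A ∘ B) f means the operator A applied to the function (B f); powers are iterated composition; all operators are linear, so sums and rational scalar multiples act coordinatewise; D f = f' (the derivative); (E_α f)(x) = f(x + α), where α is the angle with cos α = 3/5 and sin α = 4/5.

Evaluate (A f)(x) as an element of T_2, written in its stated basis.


E_alpha f = -(151/100)cos 2x + (9/50)sin 2x
D E_alpha f = (9/25)cos 2x + (151/50)sin 2x

the image equals g(x) = (9/25)cos 2x + (151/50)sin 2x


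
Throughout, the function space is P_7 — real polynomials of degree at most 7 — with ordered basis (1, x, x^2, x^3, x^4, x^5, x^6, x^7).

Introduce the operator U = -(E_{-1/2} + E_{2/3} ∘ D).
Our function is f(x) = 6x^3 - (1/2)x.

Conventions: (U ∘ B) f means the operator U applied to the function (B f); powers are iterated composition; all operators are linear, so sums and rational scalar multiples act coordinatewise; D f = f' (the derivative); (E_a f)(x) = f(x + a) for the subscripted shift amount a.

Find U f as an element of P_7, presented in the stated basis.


the image equals g(x) = -6x^3 - 9x^2 - 28x - 7

E_{-1/2} f = 6x^3 - 9x^2 + 4x - 1/2
D f = 18x^2 - 1/2
E_{2/3} D f = 18x^2 + 24x + 15/2
(E_{-1/2} + E_{2/3} ∘ D) f = 6x^3 + 9x^2 + 28x + 7
(-(E_{-1/2} + E_{2/3} ∘ D)) f = -6x^3 - 9x^2 - 28x - 7


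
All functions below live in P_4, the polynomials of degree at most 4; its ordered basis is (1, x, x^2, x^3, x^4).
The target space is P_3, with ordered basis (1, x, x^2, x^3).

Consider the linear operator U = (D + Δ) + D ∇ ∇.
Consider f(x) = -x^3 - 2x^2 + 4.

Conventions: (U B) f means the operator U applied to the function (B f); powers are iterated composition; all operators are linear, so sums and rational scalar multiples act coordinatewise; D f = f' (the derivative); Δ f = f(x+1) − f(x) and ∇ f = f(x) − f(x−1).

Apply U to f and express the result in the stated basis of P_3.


the image equals g(x) = -6x^2 - 11x - 9

D f = -3x^2 - 4x
Δ f = -3x^2 - 7x - 3
(D + Δ) f = -6x^2 - 11x - 3
∇ f = -3x^2 - x + 1
∇ ∇ f = -6x + 2
D ∇ ∇ f = -6
((D + Δ) + D ∇ ∇) f = -6x^2 - 11x - 9


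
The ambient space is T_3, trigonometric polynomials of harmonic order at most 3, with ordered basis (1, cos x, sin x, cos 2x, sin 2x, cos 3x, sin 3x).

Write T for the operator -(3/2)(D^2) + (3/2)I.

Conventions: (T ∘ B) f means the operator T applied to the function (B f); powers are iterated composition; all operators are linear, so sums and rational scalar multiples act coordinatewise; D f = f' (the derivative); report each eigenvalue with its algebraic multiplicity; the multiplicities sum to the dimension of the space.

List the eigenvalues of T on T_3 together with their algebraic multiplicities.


image of 1: 3/2
image of cos x: 3cos x
image of sin x: 3sin x
image of cos 2x: (15/2)cos 2x
image of sin 2x: (15/2)sin 2x
image of cos 3x: 15cos 3x
image of sin 3x: 15sin 3x
the matrix is diagonal; its diagonal is (3/2, 3, 3, 15/2, 15/2, 15, 15)
for a triangular matrix the eigenvalues are the diagonal entries, with algebraic multiplicity their repetition count

λ = 3/2 (multiplicity 1), λ = 3 (multiplicity 2), λ = 15/2 (multiplicity 2), λ = 15 (multiplicity 2)


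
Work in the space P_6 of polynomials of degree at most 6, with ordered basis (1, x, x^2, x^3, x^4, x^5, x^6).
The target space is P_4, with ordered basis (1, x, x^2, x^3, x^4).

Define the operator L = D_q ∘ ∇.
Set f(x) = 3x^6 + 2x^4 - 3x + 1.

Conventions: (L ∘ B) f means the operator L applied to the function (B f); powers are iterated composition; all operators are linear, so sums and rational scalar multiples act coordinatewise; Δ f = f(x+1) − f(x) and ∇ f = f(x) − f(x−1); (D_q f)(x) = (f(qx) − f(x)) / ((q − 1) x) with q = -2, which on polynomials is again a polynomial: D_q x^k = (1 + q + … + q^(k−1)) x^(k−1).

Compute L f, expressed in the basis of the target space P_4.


the image equals g(x) = 198x^4 + 225x^3 + 204x^2 + 57x + 26

∇ f = 18x^5 - 45x^4 + 68x^3 - 57x^2 + 26x - 8
D_q ∇ f = 198x^4 + 225x^3 + 204x^2 + 57x + 26


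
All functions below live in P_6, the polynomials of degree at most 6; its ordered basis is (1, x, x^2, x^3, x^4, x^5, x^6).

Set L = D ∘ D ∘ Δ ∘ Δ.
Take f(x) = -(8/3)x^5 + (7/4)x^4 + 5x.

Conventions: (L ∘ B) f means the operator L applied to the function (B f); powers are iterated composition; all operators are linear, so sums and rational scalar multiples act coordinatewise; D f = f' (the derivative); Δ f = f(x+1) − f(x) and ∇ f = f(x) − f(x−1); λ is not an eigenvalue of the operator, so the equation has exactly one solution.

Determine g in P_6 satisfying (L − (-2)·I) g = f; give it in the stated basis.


write g with unknown coordinates in the stated basis and equate coefficients in (L − (-2)·I) g = f
solving from the highest basis element down gives g = -(4/3)x^5 + (7/8)x^4 + (165/2)x + 139/2
check: L g = -160x - 139
so L g − (-2)·g = -(8/3)x^5 + (7/4)x^4 + 5x = f ✓

the image equals g(x) = -(4/3)x^5 + (7/8)x^4 + (165/2)x + 139/2


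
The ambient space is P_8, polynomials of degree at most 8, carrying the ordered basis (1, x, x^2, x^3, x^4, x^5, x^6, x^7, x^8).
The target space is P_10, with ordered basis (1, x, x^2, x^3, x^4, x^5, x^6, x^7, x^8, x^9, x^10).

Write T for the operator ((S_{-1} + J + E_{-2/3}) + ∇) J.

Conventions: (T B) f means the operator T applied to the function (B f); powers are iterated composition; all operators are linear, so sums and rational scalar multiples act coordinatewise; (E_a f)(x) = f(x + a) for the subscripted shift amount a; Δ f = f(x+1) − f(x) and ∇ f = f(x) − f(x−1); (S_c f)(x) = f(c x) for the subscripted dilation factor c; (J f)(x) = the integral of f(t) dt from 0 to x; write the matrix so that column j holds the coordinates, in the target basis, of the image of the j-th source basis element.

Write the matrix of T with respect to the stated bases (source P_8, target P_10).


the matrix is [[1/3, -5/18, 19/81, -65/324, 211/1215, -665/4374, 2059/15309, -6305/52488, 19171/177147]; [0, 1/3, -5/9, 19/27, -65/81, 211/243, -665/729, 2059/2187, -6305/6561]; [1/2, 1, 1/3, -5/6, 38/27, -325/162, 211/81, -4655/1458, 8236/2187]; [0, 1/6, 0, 1/3, -10/9, 190/81, -325/81, 1477/243, -18620/2187]; [0, 0, 1/12, 1/2, 1/3, -25/18, 95/27, -2275/324, 2954/243]; [0, 0, 0, 1/20, 0, 1/3, -5/3, 133/27, -910/81]; [0, 0, 0, 0, 1/30, 1/3, 1/3, -35/18, 532/81]; [0, 0, 0, 0, 0, 1/42, 0, 1/3, -20/9]; [0, 0, 0, 0, 0, 0, 1/56, 1/4, 1/3]; [0, 0, 0, 0, 0, 0, 0, 1/72, 0]; [0, 0, 0, 0, 0, 0, 0, 0, 1/90]] (rows listed top to bottom)

image of 1: (1/2)x^2 + 1/3
image of x: (1/6)x^3 + x^2 + (1/3)x - 5/18
image of x^2: (1/12)x^4 + (1/3)x^2 - (5/9)x + 19/81
image of x^3: (1/20)x^5 + (1/2)x^4 + (1/3)x^3 - (5/6)x^2 + (19/27)x - 65/324
image of x^4: (1/30)x^6 + (1/3)x^4 - (10/9)x^3 + (38/27)x^2 - (65/81)x + 211/1215
image of x^5: (1/42)x^7 + (1/3)x^6 + (1/3)x^5 - (25/18)x^4 + (190/81)x^3 - (325/162)x^2 + (211/243)x - 665/4374
image of x^6: (1/56)x^8 + (1/3)x^6 - (5/3)x^5 + (95/27)x^4 - (325/81)x^3 + (211/81)x^2 - (665/729)x + 2059/15309
image of x^7: (1/72)x^9 + (1/4)x^8 + (1/3)x^7 - (35/18)x^6 + (133/27)x^5 - (2275/324)x^4 + (1477/243)x^3 - (4655/1458)x^2 + (2059/2187)x - 6305/52488
image of x^8: (1/90)x^10 + (1/3)x^8 - (20/9)x^7 + (532/81)x^6 - (910/81)x^5 + (2954/243)x^4 - (18620/2187)x^3 + (8236/2187)x^2 - (6305/6561)x + 19171/177147
each image's coordinates form column j of the matrix


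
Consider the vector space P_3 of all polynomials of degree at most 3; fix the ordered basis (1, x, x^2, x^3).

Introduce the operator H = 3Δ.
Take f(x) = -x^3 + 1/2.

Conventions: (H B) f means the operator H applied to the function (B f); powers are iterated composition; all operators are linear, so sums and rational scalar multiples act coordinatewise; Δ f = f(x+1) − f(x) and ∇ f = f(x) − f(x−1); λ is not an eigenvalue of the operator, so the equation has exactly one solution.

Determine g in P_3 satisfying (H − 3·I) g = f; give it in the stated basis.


the result is g(x) = (1/3)x^3 + x^2 + 3x + 25/6

write g with unknown coordinates in the stated basis and equate coefficients in (H − 3·I) g = f
solving from the highest basis element down gives g = (1/3)x^3 + x^2 + 3x + 25/6
check: H g = 3x^2 + 9x + 13
so H g − 3·g = -x^3 + 1/2 = f ✓


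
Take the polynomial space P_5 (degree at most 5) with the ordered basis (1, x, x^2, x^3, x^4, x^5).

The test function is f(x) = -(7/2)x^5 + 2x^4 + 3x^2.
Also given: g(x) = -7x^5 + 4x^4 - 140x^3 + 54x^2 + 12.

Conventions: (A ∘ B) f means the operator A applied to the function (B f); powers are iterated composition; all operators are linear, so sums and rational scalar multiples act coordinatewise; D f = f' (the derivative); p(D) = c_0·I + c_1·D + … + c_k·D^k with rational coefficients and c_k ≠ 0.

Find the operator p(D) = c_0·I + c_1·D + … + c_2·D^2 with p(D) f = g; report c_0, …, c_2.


c_0 = 2, c_1 = 0, c_2 = 2

D^0 f = -(7/2)x^5 + 2x^4 + 3x^2
D^1 f = -(35/2)x^4 + 8x^3 + 6x
D^2 f = -70x^3 + 24x^2 + 6
matching coefficients of g against c_0 f + c_1 Df + … from the top degree down determines the c_i
solution: c_0 = 2, c_1 = 0, c_2 = 2


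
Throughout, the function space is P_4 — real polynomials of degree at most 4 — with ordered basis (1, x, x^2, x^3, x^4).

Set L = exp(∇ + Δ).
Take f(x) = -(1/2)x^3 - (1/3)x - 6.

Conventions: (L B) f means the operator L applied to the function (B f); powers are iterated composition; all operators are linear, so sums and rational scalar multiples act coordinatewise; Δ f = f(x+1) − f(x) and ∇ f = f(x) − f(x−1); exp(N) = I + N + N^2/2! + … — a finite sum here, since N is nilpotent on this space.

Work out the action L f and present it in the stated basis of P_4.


order-1 term: -3x^2 - 5/3
order-2 term: -6x
order-3 term: -4
the series for exp(∇ + Δ) f terminates at order 3
exp(∇ + Δ) f = -(1/2)x^3 - 3x^2 - (19/3)x - 35/3

g(x) = -(1/2)x^3 - 3x^2 - (19/3)x - 35/3


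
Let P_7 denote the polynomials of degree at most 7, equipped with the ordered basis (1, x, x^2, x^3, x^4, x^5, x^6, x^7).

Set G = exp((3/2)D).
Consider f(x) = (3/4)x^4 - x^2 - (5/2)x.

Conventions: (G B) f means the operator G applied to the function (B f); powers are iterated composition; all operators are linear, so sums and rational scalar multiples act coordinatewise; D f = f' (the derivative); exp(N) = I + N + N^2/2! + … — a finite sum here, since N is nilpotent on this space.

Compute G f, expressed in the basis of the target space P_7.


order-1 term: (9/2)x^3 - 3x - 15/4
order-2 term: (81/8)x^2 - 9/4
order-3 term: (81/8)x
order-4 term: 243/64
the series for exp((3/2)D) f terminates at order 4
exp((3/2)D) f = (3/4)x^4 + (9/2)x^3 + (73/8)x^2 + (37/8)x - 141/64

g(x) = (3/4)x^4 + (9/2)x^3 + (73/8)x^2 + (37/8)x - 141/64


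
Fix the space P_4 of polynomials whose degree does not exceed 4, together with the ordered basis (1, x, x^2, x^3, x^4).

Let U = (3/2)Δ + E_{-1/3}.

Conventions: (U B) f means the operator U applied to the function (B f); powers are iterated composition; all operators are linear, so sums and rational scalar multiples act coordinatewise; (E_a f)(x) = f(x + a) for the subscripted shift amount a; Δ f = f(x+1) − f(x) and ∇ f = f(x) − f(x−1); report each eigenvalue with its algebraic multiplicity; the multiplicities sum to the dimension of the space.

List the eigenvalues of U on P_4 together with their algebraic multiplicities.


λ = 1 (multiplicity 5)

image of 1: 1
image of x: x + 7/6
image of x^2: x^2 + (7/3)x + 29/18
image of x^3: x^3 + (7/2)x^2 + (29/6)x + 79/54
image of x^4: x^4 + (14/3)x^3 + (29/3)x^2 + (158/27)x + 245/162
the matrix is upper triangular; its diagonal is (1, 1, 1, 1, 1)
for a triangular matrix the eigenvalues are the diagonal entries, with algebraic multiplicity their repetition count


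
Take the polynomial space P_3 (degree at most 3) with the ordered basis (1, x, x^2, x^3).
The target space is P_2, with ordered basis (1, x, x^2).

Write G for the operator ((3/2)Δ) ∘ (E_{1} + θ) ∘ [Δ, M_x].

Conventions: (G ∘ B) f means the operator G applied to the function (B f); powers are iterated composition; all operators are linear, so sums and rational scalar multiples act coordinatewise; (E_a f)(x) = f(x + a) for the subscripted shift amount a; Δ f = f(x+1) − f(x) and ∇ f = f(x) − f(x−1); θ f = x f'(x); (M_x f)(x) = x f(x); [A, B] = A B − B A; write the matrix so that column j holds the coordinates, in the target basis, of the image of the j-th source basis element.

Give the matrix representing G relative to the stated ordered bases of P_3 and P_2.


the matrix is [[0, 3, 27/2, 93/2]; [0, 0, 9, 54]; [0, 0, 0, 18]] (rows listed top to bottom)

image of 1: 0
image of x: 3
image of x^2: 9x + 27/2
image of x^3: 18x^2 + 54x + 93/2
each image's coordinates form column j of the matrix


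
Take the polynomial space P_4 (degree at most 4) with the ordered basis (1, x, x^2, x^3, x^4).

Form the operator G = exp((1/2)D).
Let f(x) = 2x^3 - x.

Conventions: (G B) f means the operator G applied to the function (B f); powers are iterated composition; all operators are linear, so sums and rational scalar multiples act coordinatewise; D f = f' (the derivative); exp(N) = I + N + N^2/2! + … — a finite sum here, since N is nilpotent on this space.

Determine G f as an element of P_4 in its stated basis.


g(x) = 2x^3 + 3x^2 + (1/2)x - 1/4

order-1 term: 3x^2 - 1/2
order-2 term: (3/2)x
order-3 term: 1/4
the series for exp((1/2)D) f terminates at order 3
exp((1/2)D) f = 2x^3 + 3x^2 + (1/2)x - 1/4


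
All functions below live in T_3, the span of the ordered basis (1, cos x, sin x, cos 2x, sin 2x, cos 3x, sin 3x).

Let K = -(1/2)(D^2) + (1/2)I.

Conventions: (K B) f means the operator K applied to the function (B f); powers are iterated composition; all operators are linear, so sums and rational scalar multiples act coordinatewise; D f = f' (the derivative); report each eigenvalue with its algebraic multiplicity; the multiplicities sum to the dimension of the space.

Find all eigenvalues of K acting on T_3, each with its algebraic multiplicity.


λ = 1/2 (multiplicity 1), λ = 1 (multiplicity 2), λ = 5/2 (multiplicity 2), λ = 5 (multiplicity 2)

image of 1: 1/2
image of cos x: cos x
image of sin x: sin x
image of cos 2x: (5/2)cos 2x
image of sin 2x: (5/2)sin 2x
image of cos 3x: 5cos 3x
image of sin 3x: 5sin 3x
the matrix is diagonal; its diagonal is (1/2, 1, 1, 5/2, 5/2, 5, 5)
for a triangular matrix the eigenvalues are the diagonal entries, with algebraic multiplicity their repetition count


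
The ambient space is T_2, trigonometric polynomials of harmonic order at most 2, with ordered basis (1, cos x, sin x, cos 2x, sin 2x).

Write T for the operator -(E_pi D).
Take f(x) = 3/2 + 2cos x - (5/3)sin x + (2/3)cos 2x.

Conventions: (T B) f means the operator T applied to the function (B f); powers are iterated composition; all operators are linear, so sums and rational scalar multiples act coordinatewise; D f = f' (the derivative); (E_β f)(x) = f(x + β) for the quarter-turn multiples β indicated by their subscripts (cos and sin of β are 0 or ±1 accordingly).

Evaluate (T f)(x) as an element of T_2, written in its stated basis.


g(x) = -(5/3)cos x - 2sin x + (4/3)sin 2x

D f = -(5/3)cos x - 2sin x - (4/3)sin 2x
E_pi D f = (5/3)cos x + 2sin x - (4/3)sin 2x
(-(E_pi D)) f = -(5/3)cos x - 2sin x + (4/3)sin 2x


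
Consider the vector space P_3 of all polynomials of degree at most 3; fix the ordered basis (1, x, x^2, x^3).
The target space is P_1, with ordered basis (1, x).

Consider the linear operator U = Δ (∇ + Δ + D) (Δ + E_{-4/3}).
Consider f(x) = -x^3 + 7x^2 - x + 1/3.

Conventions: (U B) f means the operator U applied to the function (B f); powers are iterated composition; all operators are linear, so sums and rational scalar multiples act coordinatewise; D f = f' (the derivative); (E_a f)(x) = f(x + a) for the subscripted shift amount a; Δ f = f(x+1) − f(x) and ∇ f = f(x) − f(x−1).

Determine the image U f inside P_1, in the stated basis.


the image equals g(x) = -18x + 39

Δ f = -3x^2 + 11x + 5
E_{-4/3} f = -x^3 + 11x^2 - 25x + 445/27
(Δ + E_{-4/3}) f = -x^3 + 8x^2 - 14x + 580/27
∇ (Δ + E_{-4/3}) f = -3x^2 + 19x - 23
Δ (Δ + E_{-4/3}) f = -3x^2 + 13x - 7
D (Δ + E_{-4/3}) f = -3x^2 + 16x - 14
(∇ + Δ + D) (Δ + E_{-4/3}) f = -9x^2 + 48x - 44
Δ (∇ + Δ + D) (Δ + E_{-4/3}) f = -18x + 39


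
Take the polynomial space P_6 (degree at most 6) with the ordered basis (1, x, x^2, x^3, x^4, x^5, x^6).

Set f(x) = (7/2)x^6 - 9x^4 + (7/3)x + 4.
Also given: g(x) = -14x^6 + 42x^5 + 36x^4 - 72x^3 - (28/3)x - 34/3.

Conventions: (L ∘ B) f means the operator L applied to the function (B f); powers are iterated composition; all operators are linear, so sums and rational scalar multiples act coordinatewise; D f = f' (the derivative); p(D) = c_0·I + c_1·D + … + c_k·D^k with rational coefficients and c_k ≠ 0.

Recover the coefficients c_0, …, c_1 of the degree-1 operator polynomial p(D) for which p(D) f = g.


p(D) = -4·I + 2·D, i.e. c_0 = -4, c_1 = 2

D^0 f = (7/2)x^6 - 9x^4 + (7/3)x + 4
D^1 f = 21x^5 - 36x^3 + 7/3
matching coefficients of g against c_0 f + c_1 Df + … from the top degree down determines the c_i
solution: c_0 = -4, c_1 = 2


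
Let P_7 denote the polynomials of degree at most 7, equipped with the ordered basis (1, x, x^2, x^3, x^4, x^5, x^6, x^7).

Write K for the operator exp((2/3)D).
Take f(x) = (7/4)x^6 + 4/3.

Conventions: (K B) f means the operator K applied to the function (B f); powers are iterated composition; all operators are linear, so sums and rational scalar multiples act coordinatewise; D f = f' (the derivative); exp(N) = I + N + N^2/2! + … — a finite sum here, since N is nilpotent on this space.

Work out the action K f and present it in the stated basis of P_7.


the result is g(x) = (7/4)x^6 + 7x^5 + (35/3)x^4 + (280/27)x^3 + (140/27)x^2 + (112/81)x + 1084/729

order-1 term: 7x^5
order-2 term: (35/3)x^4
order-3 term: (280/27)x^3
order-4 term: (140/27)x^2
order-5 term: (112/81)x
order-6 term: 112/729
the series for exp((2/3)D) f terminates at order 6
exp((2/3)D) f = (7/4)x^6 + 7x^5 + (35/3)x^4 + (280/27)x^3 + (140/27)x^2 + (112/81)x + 1084/729


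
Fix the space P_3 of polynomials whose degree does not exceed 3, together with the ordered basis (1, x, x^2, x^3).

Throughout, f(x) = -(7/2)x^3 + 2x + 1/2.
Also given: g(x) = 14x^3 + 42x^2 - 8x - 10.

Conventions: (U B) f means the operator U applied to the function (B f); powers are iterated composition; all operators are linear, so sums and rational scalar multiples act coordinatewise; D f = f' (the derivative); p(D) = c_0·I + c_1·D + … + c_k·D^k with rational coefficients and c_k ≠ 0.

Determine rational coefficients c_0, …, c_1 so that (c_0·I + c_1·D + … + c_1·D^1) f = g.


D^0 f = -(7/2)x^3 + 2x + 1/2
D^1 f = -(21/2)x^2 + 2
matching coefficients of g against c_0 f + c_1 Df + … from the top degree down determines the c_i
solution: c_0 = -4, c_1 = -4

p(D) = -4·I − 4·D, i.e. c_0 = -4, c_1 = -4


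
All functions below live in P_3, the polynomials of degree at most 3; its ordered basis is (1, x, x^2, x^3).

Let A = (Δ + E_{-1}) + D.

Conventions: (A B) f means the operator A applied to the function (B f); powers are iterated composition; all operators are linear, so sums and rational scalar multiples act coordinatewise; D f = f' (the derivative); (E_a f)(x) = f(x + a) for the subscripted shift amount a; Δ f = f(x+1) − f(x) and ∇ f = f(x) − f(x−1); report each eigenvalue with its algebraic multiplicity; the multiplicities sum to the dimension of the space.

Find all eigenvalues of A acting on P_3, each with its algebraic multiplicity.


image of 1: 1
image of x: x + 1
image of x^2: x^2 + 2x + 2
image of x^3: x^3 + 3x^2 + 6x
the matrix is upper triangular; its diagonal is (1, 1, 1, 1)
for a triangular matrix the eigenvalues are the diagonal entries, with algebraic multiplicity their repetition count

λ = 1 (multiplicity 4)


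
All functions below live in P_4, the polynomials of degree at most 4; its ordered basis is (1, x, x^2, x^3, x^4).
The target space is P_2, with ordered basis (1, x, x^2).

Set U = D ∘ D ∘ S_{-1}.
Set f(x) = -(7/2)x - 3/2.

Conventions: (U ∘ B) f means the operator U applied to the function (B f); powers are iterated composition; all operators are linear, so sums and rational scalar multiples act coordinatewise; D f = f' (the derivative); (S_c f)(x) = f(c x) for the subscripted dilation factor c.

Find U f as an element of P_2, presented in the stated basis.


g(x) = 0

S_{-1} f = (7/2)x - 3/2
D S_{-1} f = 7/2
D D S_{-1} f = 0


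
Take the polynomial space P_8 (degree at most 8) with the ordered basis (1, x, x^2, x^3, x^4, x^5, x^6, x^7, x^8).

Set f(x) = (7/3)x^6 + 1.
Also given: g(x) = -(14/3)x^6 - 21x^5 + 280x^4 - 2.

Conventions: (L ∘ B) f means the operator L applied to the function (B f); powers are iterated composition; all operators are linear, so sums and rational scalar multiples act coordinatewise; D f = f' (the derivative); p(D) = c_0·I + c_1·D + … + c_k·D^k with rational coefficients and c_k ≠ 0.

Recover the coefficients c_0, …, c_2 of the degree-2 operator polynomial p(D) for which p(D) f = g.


D^0 f = (7/3)x^6 + 1
D^1 f = 14x^5
D^2 f = 70x^4
matching coefficients of g against c_0 f + c_1 Df + … from the top degree down determines the c_i
solution: c_0 = -2, c_1 = -3/2, c_2 = 4

c_0 = -2, c_1 = -3/2, c_2 = 4
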